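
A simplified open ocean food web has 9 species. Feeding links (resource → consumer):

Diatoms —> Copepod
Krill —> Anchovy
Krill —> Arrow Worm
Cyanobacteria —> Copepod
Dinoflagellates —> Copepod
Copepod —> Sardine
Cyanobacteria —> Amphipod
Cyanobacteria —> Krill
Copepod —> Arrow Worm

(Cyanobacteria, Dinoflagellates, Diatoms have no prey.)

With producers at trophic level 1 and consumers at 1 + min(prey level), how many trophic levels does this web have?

3

Producers (level 1): Cyanobacteria, Dinoflagellates, Diatoms.
Following each consumer down to its lowest-level prey: Cyanobacteria → Copepod → Sardine (levels 1 through 3).
All prey of Sardine (Copepod 2) are at level 2 or above, so Sardine is at level 1 + 2 = 3.
Every consumer has at least one prey at level 2 or below, so none exceeds level 3.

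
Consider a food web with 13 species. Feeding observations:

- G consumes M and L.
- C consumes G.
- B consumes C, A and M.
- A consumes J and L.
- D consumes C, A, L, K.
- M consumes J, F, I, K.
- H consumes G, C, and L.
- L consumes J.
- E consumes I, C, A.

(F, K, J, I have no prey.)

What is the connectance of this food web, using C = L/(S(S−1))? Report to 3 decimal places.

C = 0.147

The web has S = 13 species and L = 23 feeding links.
C = L / (S(S−1)) = 23 / 156 = 0.1474 ≈ 0.147.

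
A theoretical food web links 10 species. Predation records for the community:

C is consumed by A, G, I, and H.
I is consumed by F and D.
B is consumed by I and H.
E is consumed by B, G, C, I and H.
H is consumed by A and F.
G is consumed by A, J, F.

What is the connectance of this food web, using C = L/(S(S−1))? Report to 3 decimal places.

C = 0.200

The web has S = 10 species and L = 18 feeding links.
C = L / (S(S−1)) = 18 / 90 = 0.2000 ≈ 0.200.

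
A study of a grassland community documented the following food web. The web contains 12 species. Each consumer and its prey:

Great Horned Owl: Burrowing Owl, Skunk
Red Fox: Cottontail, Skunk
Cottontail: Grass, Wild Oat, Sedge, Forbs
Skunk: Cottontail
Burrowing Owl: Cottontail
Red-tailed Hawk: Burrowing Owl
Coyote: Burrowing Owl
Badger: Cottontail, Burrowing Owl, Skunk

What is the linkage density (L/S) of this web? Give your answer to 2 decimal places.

L/S = 1.25

There are L = 15 links among S = 12 species.
L/S = 15/12 = 1.2500 ≈ 1.25.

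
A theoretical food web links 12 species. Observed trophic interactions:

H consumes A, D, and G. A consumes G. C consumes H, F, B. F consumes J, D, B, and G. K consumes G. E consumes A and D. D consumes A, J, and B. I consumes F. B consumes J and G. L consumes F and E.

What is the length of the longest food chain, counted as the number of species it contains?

5 species

One longest chain: J → B → D → H → C.
It has 5 species and 4 links.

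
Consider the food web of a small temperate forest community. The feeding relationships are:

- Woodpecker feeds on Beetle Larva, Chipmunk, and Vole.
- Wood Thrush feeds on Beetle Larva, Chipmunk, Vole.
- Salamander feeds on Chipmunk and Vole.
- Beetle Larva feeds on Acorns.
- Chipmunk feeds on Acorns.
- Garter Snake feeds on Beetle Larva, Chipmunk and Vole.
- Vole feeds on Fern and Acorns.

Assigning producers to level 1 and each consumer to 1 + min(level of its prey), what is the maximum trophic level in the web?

Producers (level 1): Acorns, Fern.
Following each consumer down to its lowest-level prey: Acorns → Chipmunk → Garter Snake (levels 1 through 3).
All prey of Garter Snake (Chipmunk 2, Beetle Larva 2, Vole 2) are at level 2 or above, so Garter Snake is at level 1 + 2 = 3.
Every consumer has at least one prey at level 2 or below, so none exceeds level 3.

3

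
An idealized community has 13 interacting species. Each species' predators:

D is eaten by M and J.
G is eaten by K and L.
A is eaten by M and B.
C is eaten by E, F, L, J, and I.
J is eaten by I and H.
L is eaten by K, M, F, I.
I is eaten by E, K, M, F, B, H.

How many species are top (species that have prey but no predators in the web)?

Top species (has prey, but nothing eats it): E, B, F, H, K, M.
Count: 6.

6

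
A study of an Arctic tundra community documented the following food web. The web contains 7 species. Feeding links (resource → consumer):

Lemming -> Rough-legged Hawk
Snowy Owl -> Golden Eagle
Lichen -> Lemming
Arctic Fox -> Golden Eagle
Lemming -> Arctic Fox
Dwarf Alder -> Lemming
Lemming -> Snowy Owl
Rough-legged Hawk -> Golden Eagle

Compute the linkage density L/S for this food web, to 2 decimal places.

There are L = 8 links among S = 7 species.
L/S = 8/7 = 1.1429 ≈ 1.14.

L/S = 1.14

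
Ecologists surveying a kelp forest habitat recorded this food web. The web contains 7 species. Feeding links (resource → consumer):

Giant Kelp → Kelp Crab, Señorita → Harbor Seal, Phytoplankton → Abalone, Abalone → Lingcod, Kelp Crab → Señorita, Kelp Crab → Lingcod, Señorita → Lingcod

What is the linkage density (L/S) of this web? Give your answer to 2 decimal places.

There are L = 7 links among S = 7 species.
L/S = 7/7 = 1.0000 ≈ 1.00.

L/S = 1.00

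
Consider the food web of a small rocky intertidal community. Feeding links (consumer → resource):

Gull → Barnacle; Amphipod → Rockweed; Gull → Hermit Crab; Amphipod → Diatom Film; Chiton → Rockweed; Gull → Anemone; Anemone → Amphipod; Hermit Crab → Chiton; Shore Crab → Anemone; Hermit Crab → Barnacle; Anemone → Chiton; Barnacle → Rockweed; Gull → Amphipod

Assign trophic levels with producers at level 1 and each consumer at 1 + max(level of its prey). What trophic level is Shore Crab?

Rockweed is a producer → level 1.
Chiton eats Rockweed → level 2.
Anemone eats Chiton (level 2); other prey at levels: Amphipod 2 → level 3.
Shore Crab eats Anemone → level 4.

Trophic level 4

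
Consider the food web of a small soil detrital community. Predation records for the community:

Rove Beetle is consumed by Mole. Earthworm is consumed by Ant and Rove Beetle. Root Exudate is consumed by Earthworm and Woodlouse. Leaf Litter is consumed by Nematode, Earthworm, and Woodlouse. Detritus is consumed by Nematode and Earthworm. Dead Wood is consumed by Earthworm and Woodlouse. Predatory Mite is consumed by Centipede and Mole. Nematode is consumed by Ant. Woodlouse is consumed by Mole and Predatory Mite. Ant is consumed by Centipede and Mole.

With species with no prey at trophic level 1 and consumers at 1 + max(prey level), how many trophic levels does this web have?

Basal resources (level 1): Root Exudate, Detritus, Dead Wood, Leaf Litter.
Root Exudate → Woodlouse → Predatory Mite → Centipede gives Centipede level 4.
No species has a prey at level 4, so no species reaches level 5.

4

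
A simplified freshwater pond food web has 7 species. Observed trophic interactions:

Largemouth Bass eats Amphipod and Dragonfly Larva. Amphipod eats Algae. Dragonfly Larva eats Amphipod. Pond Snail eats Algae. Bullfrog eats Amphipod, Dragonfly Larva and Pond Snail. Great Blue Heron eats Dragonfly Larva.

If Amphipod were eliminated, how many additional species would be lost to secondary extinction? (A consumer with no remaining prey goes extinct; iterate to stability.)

3

Remove Amphipod.
Round 1: Dragonfly Larva (all prey gone) → extinct.
Round 2: Largemouth Bass (all prey gone), Great Blue Heron (all prey gone) → extinct.
No further losses. Total secondary extinctions: 3.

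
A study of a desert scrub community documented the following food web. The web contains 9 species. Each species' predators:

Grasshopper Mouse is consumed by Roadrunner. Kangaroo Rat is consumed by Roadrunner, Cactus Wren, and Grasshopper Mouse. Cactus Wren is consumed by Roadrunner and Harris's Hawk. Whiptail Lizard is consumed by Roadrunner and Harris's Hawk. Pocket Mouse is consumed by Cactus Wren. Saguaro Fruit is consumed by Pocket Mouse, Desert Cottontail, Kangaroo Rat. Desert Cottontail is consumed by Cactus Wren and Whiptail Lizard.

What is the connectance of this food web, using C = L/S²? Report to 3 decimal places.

C = 0.173

The web has S = 9 species and L = 14 feeding links.
C = L / S² = 14 / 81 = 0.1728 ≈ 0.173.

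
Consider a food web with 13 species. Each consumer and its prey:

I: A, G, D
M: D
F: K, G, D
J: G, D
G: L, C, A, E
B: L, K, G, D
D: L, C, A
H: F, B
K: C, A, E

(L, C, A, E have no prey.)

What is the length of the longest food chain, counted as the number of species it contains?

4 species

One longest chain: C → K → B → H.
It has 4 species and 3 links.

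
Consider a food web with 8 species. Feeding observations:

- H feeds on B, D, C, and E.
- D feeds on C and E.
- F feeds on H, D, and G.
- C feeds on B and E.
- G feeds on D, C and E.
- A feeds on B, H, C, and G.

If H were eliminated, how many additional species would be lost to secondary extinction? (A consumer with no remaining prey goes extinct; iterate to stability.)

Remove H.
Every predator of it retains at least one other prey: A still has B, C, G; F still has D, G.
No consumer loses all prey, so no secondary extinctions occur.

0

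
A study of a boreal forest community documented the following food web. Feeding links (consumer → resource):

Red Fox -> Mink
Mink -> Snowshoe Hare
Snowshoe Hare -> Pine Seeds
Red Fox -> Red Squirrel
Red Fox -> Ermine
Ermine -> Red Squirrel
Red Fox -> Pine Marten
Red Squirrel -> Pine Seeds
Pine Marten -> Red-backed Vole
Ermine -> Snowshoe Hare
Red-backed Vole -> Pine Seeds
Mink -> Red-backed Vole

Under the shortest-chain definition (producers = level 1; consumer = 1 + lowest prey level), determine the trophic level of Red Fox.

Trophic level 3

Pine Seeds is a producer → level 1.
Red Squirrel eats Pine Seeds → level 2.
Red Fox eats Red Squirrel → level 3.
No prey of Red Fox is below level 2, so 3 is the minimum.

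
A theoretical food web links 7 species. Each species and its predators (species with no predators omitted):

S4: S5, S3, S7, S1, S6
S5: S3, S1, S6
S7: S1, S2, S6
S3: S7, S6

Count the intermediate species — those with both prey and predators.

3

Intermediate species (has both prey and predators): S5, S3, S7.
Count: 3.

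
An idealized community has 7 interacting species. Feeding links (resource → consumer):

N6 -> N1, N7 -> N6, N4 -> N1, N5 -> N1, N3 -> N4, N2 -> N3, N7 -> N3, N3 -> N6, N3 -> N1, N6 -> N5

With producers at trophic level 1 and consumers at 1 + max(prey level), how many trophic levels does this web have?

5

Producers (level 1): N7, N2.
N7 → N3 → N6 → N5 → N1 gives N1 level 5.
No species has a prey at level 5, so no species reaches level 6.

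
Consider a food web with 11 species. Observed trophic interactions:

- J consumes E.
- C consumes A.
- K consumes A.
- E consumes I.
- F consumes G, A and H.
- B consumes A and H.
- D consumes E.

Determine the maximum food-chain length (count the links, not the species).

2 links

One longest chain: I → E → D.
It has 3 species and 2 links.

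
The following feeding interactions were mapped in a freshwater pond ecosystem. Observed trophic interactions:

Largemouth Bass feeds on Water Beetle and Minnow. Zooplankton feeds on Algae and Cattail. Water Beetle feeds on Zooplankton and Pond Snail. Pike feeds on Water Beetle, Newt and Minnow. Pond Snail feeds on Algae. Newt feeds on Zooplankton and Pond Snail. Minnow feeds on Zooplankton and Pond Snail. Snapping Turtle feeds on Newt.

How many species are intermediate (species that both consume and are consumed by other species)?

5

Intermediate species (has both prey and predators): Pond Snail, Zooplankton, Water Beetle, Newt, Minnow.
Count: 5.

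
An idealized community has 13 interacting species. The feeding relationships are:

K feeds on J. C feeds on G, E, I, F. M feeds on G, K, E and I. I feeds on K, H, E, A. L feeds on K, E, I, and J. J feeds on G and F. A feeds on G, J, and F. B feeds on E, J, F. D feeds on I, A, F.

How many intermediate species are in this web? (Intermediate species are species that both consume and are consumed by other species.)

Intermediate species (has both prey and predators): J, K, A, I.
Count: 4.

4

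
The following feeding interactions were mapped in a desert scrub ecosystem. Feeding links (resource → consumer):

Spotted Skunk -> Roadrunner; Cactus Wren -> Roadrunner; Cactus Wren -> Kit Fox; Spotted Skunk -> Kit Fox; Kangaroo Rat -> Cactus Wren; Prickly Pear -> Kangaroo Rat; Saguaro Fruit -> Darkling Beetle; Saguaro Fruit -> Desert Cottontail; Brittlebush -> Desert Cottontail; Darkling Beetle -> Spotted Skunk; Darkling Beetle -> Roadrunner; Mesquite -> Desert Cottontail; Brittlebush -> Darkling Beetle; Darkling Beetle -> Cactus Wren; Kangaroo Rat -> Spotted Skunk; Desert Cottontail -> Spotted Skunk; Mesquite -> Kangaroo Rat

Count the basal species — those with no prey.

4

Basal species (no prey listed): Mesquite, Saguaro Fruit, Prickly Pear, Brittlebush.
Count: 4.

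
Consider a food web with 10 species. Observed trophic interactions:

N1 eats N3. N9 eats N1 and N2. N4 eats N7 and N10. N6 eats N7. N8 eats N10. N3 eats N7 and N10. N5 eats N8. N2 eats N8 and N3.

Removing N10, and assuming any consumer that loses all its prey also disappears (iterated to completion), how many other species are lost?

2

Remove N10.
Round 1: N8 (all prey gone) → extinct.
Round 2: N5 (all prey gone) → extinct.
No further losses. Total secondary extinctions: 2.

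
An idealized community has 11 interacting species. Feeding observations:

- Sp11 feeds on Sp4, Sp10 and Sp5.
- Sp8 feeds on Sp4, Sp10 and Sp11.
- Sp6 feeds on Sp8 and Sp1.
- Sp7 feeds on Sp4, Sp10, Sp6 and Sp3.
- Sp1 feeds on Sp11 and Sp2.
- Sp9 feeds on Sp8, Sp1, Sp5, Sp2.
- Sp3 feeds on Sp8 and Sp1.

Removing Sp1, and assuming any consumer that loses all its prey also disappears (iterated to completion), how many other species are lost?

Remove Sp1.
Every predator of it retains at least one other prey: Sp6 still has Sp8; Sp9 still has Sp5, Sp2, Sp8; Sp3 still has Sp8.
No consumer loses all prey, so no secondary extinctions occur.

0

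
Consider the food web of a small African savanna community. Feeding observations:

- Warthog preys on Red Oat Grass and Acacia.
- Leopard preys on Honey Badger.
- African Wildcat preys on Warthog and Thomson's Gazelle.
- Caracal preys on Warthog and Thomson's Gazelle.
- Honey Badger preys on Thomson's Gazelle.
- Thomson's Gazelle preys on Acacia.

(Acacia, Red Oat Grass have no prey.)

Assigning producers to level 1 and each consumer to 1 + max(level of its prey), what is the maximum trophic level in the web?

4

Producers (level 1): Acacia, Red Oat Grass.
Acacia → Thomson's Gazelle → Honey Badger → Leopard gives Leopard level 4.
No species has a prey at level 4, so no species reaches level 5.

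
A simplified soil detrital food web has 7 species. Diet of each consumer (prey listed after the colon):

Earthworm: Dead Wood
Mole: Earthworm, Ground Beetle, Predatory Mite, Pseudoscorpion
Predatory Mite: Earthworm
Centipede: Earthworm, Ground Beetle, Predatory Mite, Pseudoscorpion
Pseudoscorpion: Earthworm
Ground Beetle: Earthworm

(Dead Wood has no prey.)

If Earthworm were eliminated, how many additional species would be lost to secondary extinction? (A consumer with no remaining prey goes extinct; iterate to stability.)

5

Remove Earthworm.
Round 1: Ground Beetle (all prey gone), Predatory Mite (all prey gone), Pseudoscorpion (all prey gone) → extinct.
Round 2: Mole (all prey gone), Centipede (all prey gone) → extinct.
No further losses. Total secondary extinctions: 5.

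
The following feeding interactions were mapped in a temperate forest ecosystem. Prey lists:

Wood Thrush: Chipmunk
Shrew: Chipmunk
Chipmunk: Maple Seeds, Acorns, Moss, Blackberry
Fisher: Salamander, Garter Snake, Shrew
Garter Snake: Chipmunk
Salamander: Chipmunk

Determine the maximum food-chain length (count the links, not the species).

3 links

One longest chain: Maple Seeds → Chipmunk → Shrew → Fisher.
It has 4 species and 3 links.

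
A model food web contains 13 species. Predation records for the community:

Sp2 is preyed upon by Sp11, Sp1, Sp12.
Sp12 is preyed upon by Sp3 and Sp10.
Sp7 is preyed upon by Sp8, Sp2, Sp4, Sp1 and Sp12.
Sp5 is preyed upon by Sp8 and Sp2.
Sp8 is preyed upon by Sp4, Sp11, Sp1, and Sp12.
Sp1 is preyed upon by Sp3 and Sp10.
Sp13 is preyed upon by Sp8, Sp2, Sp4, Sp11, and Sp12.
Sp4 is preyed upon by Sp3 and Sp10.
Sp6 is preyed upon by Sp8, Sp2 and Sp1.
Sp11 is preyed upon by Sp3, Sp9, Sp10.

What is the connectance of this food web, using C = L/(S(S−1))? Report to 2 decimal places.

C = 0.20

The web has S = 13 species and L = 31 feeding links.
C = L / (S(S−1)) = 31 / 156 = 0.1987 ≈ 0.20.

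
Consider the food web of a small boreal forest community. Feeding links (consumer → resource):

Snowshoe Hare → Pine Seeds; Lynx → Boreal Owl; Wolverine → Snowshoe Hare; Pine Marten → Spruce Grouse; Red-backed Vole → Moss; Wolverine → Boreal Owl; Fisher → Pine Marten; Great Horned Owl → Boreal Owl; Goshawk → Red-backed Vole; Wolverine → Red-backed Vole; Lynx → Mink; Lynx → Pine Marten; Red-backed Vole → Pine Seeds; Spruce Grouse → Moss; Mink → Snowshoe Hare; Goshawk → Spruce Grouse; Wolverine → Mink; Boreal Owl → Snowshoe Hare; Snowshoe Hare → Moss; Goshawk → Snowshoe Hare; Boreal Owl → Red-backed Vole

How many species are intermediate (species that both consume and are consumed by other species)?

6

Intermediate species (has both prey and predators): Spruce Grouse, Red-backed Vole, Snowshoe Hare, Mink, Boreal Owl, Pine Marten.
Count: 6.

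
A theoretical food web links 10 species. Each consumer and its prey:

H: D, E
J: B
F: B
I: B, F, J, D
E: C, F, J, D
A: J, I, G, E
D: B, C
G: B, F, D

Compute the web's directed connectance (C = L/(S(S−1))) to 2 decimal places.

C = 0.23

The web has S = 10 species and L = 21 feeding links.
C = L / (S(S−1)) = 21 / 90 = 0.2333 ≈ 0.23.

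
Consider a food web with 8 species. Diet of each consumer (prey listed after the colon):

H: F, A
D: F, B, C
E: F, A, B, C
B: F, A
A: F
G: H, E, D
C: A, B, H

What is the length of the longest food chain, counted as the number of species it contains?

6 species

One longest chain: F → A → B → C → E → G.
It has 6 species and 5 links.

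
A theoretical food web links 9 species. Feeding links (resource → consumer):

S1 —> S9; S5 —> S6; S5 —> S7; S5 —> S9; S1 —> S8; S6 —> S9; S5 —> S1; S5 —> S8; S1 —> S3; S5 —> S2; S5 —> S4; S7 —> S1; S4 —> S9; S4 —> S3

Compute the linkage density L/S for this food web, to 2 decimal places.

L/S = 1.56

There are L = 14 links among S = 9 species.
L/S = 14/9 = 1.5556 ≈ 1.56.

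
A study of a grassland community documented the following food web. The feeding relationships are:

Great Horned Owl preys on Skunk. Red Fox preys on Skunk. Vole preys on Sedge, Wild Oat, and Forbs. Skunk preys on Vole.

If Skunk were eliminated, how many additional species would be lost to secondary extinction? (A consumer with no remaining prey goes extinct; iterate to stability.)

2

Remove Skunk.
Round 1: Red Fox (all prey gone), Great Horned Owl (all prey gone) → extinct.
No further losses. Total secondary extinctions: 2.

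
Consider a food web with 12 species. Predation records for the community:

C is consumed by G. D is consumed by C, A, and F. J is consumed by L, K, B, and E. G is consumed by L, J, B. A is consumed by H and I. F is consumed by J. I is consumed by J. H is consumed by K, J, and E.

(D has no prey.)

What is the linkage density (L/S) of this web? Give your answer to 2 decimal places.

L/S = 1.50

There are L = 18 links among S = 12 species.
L/S = 18/12 = 1.5000 ≈ 1.50.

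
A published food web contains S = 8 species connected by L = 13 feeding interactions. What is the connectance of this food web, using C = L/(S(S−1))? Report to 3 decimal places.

The web has S = 8 species and L = 13 feeding links.
C = L / (S(S−1)) = 13 / 56 = 0.2321 ≈ 0.232.

C = 0.232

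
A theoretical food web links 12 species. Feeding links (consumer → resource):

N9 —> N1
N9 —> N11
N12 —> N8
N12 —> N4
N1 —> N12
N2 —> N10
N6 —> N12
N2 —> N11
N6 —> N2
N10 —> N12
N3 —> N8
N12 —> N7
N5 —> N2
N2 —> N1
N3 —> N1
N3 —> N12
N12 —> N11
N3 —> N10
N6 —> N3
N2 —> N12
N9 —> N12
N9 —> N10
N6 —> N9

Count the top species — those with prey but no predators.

Top species (has prey, but nothing eats it): N5, N6.
Count: 2.

2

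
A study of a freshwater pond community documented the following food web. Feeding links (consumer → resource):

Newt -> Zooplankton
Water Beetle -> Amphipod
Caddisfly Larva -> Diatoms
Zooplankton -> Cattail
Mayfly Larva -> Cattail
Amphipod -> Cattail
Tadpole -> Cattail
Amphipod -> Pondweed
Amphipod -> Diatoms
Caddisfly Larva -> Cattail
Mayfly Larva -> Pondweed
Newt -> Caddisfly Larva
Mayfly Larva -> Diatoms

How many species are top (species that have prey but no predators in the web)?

Top species (has prey, but nothing eats it): Mayfly Larva, Tadpole, Newt, Water Beetle.
Count: 4.

4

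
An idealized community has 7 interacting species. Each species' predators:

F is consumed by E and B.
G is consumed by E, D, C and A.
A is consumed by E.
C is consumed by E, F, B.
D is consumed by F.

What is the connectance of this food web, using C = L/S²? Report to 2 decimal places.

C = 0.22

The web has S = 7 species and L = 11 feeding links.
C = L / S² = 11 / 49 = 0.2245 ≈ 0.22.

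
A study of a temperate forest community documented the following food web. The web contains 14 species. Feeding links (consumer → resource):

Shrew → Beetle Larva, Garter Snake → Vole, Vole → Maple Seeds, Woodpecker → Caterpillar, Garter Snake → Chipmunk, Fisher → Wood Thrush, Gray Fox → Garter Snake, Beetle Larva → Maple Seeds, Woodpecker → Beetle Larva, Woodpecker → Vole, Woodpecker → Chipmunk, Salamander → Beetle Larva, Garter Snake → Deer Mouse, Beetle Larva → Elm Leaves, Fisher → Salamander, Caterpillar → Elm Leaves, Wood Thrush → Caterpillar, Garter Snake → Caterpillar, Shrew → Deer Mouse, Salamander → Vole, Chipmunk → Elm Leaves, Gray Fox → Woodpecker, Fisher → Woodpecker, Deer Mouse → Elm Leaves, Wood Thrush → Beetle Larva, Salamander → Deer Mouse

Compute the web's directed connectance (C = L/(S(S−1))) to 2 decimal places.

C = 0.14

The web has S = 14 species and L = 26 feeding links.
C = L / (S(S−1)) = 26 / 182 = 0.1429 ≈ 0.14.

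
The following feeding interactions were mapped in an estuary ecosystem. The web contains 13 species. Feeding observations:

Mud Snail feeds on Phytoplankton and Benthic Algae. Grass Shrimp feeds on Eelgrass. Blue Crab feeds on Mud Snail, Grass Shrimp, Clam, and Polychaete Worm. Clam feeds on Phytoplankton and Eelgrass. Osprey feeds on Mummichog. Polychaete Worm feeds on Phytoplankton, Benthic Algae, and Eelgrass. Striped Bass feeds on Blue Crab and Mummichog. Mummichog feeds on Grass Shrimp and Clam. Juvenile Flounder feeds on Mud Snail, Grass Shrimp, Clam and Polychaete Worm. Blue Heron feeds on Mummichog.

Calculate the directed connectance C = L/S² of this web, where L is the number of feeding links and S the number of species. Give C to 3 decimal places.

The web has S = 13 species and L = 22 feeding links.
C = L / S² = 22 / 169 = 0.1302 ≈ 0.130.

C = 0.130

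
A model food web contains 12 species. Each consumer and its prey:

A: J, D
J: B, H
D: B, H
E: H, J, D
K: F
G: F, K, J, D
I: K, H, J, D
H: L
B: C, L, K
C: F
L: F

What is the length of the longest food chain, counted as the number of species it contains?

5 species

One longest chain: F → C → B → J → I.
It has 5 species and 4 links.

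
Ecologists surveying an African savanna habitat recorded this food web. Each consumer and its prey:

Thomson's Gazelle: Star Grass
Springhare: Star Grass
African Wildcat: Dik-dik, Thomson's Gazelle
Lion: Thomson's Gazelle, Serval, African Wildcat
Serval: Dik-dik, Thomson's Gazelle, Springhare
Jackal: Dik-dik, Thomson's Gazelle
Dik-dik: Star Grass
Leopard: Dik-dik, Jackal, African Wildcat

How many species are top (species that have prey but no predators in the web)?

2

Top species (has prey, but nothing eats it): Leopard, Lion.
Count: 2.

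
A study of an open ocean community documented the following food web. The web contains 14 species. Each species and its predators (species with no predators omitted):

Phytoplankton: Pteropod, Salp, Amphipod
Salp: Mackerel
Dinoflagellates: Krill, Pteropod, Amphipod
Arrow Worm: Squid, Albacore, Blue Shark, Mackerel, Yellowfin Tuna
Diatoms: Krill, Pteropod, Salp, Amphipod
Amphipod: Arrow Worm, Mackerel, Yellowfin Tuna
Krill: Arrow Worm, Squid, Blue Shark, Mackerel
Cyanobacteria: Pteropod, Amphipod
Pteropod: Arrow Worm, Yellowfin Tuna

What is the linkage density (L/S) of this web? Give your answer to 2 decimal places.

L/S = 1.93

There are L = 27 links among S = 14 species.
L/S = 27/14 = 1.9286 ≈ 1.93.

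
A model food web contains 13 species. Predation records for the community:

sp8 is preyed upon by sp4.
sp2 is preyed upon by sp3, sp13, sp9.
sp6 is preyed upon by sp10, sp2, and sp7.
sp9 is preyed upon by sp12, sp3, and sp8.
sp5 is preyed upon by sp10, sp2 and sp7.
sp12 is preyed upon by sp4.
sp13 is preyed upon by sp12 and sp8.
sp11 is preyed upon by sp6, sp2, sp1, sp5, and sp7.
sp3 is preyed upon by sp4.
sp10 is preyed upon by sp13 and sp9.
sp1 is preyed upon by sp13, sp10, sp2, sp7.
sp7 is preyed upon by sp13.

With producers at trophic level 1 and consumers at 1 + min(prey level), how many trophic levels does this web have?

4

Producers (level 1): sp11.
Following each consumer down to its lowest-level prey: sp11 → sp1 → sp13 → sp12 (levels 1 through 4).
All prey of sp12 (sp13 3, sp9 3) are at level 3 or above, so sp12 is at level 1 + 3 = 4.
Every consumer has at least one prey at level 3 or below, so none exceeds level 4.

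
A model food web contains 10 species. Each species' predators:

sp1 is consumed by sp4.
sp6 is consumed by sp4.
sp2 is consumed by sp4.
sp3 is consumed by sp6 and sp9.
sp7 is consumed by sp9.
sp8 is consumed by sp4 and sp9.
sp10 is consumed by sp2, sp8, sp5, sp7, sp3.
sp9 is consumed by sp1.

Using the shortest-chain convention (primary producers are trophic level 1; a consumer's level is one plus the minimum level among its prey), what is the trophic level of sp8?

sp10 is a producer → level 1.
sp8 eats sp10 → level 2.

Trophic level 2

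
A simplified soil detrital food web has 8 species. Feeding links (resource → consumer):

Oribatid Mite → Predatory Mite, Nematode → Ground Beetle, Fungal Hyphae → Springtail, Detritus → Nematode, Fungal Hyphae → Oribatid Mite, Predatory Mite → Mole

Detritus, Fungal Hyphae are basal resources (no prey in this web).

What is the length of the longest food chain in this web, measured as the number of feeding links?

3 links

One longest chain: Fungal Hyphae → Oribatid Mite → Predatory Mite → Mole.
It has 4 species and 3 links.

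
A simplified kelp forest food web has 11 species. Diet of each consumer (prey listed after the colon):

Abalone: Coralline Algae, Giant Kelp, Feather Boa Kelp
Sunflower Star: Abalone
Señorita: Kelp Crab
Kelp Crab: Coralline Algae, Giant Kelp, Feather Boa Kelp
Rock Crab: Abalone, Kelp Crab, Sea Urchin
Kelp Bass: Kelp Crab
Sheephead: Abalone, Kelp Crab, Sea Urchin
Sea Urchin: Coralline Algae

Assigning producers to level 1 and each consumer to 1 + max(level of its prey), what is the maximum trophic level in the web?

3

Producers (level 1): Coralline Algae, Giant Kelp, Feather Boa Kelp.
Coralline Algae → Kelp Crab → Señorita gives Señorita level 3.
No species has a prey at level 3, so no species reaches level 4.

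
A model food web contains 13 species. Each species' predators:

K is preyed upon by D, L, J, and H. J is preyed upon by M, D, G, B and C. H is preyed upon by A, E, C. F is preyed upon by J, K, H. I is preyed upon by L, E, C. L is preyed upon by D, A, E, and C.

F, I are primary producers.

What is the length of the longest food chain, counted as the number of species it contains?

One longest chain: F → K → L → C.
It has 4 species and 3 links.

4 species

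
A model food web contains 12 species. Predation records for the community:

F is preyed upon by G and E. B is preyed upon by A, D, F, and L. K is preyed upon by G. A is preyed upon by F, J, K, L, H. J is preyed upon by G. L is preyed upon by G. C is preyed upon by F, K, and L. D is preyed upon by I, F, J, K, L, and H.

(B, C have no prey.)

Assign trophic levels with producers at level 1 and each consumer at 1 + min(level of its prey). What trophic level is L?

B is a producer → level 1.
L eats B → level 2.

Trophic level 2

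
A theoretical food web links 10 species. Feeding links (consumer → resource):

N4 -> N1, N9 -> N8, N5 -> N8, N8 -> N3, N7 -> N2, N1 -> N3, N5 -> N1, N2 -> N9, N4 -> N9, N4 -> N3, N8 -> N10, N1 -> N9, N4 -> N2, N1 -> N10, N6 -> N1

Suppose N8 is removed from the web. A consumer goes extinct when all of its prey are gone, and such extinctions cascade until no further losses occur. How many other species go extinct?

Remove N8.
Round 1: N9 (all prey gone) → extinct.
Round 2: N2 (all prey gone) → extinct.
Round 3: N7 (all prey gone) → extinct.
No further losses. Total secondary extinctions: 3.

3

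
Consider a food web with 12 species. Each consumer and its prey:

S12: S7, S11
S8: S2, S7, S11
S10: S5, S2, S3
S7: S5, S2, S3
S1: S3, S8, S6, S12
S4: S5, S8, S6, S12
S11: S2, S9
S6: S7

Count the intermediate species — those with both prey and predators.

5

Intermediate species (has both prey and predators): S7, S11, S8, S6, S12.
Count: 5.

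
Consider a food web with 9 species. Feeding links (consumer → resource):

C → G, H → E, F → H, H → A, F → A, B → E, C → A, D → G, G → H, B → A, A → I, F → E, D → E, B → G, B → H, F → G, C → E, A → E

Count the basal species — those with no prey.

2

Basal species (no prey listed): E, I.
Count: 2.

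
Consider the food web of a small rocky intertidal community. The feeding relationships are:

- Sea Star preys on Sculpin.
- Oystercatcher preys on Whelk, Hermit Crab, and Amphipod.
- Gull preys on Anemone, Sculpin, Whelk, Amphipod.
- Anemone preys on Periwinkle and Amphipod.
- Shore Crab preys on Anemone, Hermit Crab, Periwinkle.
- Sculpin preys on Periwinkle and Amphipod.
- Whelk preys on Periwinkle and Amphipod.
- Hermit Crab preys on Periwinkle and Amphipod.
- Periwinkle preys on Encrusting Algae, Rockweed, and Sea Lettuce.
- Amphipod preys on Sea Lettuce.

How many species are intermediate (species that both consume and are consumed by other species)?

Intermediate species (has both prey and predators): Periwinkle, Amphipod, Hermit Crab, Sculpin, Anemone, Whelk.
Count: 6.

6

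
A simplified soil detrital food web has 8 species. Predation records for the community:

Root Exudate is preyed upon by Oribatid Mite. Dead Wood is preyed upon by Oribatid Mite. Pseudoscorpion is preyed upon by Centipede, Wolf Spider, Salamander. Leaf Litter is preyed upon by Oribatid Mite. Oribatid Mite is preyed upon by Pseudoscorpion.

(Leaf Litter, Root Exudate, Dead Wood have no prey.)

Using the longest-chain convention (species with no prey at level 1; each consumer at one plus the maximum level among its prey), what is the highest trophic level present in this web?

4

Basal resources (level 1): Leaf Litter, Root Exudate, Dead Wood.
Leaf Litter → Oribatid Mite → Pseudoscorpion → Wolf Spider gives Wolf Spider level 4.
No species has a prey at level 4, so no species reaches level 5.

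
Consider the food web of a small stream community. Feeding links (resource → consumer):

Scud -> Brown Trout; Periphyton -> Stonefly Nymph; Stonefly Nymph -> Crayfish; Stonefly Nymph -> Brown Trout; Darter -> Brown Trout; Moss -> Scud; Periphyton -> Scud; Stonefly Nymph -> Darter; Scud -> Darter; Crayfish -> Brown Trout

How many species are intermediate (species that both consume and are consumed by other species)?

4

Intermediate species (has both prey and predators): Scud, Stonefly Nymph, Crayfish, Darter.
Count: 4.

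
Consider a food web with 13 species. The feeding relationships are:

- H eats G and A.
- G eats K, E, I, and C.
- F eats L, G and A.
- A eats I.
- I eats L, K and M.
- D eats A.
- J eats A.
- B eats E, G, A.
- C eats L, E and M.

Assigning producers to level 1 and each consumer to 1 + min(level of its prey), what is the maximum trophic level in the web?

Producers (level 1): K, M, L, E.
Following each consumer down to its lowest-level prey: K → I → A → D (levels 1 through 4).
All prey of D (A 3) are at level 3 or above, so D is at level 1 + 3 = 4.
Every consumer has at least one prey at level 3 or below, so none exceeds level 4.

4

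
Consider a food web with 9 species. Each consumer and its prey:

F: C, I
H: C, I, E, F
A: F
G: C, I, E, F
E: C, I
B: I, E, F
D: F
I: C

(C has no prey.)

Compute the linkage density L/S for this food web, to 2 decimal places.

There are L = 18 links among S = 9 species.
L/S = 18/9 = 2.0000 ≈ 2.00.

L/S = 2.00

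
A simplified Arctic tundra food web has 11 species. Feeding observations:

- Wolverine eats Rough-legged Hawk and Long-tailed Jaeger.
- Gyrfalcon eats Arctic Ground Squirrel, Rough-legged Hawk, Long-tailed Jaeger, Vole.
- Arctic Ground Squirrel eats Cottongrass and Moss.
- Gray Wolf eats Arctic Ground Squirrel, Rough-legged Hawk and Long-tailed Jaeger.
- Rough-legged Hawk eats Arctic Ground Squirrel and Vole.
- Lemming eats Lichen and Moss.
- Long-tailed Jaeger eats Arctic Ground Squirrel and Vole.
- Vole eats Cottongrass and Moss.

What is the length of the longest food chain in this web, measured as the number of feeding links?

One longest chain: Moss → Vole → Rough-legged Hawk → Gyrfalcon.
It has 4 species and 3 links.

3 links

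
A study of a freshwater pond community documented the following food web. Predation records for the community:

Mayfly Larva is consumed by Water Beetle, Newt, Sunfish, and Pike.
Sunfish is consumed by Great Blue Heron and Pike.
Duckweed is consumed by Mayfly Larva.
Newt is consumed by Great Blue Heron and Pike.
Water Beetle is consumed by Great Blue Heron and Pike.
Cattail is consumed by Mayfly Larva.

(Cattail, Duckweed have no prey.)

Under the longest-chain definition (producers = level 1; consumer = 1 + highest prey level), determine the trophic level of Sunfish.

Cattail is a producer → level 1.
Mayfly Larva eats Cattail (level 1); other prey at levels: Duckweed 1 → level 2.
Sunfish eats Mayfly Larva → level 3.

Trophic level 3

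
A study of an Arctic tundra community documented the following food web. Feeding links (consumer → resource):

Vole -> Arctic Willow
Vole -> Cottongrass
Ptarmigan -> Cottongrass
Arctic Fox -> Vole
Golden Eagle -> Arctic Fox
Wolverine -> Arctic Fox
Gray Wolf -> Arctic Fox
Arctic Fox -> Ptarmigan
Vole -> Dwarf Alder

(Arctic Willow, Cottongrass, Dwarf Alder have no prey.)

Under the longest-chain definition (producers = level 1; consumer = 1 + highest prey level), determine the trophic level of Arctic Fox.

Cottongrass is a producer → level 1.
Ptarmigan eats Cottongrass → level 2.
Arctic Fox eats Ptarmigan (level 2); other prey at levels: Vole 2 → level 3.

Trophic level 3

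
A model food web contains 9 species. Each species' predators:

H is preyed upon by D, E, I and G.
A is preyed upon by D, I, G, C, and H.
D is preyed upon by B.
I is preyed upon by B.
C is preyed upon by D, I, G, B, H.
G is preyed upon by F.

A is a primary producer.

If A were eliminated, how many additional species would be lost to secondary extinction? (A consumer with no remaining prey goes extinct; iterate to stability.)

8

Remove A.
Round 1: C (all prey gone) → extinct.
Round 2: H (all prey gone) → extinct.
Round 3: G (all prey gone), I (all prey gone), E (all prey gone), D (all prey gone) → extinct.
Round 4: B (all prey gone), F (all prey gone) → extinct.
No further losses. Total secondary extinctions: 8.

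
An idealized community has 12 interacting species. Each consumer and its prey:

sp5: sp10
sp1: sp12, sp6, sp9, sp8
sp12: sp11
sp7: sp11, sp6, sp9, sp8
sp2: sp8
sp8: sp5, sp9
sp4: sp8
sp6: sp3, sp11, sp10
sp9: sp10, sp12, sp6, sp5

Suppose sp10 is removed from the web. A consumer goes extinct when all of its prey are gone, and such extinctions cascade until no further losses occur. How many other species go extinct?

1

Remove sp10.
Round 1: sp5 (all prey gone) → extinct.
No further losses. Total secondary extinctions: 1.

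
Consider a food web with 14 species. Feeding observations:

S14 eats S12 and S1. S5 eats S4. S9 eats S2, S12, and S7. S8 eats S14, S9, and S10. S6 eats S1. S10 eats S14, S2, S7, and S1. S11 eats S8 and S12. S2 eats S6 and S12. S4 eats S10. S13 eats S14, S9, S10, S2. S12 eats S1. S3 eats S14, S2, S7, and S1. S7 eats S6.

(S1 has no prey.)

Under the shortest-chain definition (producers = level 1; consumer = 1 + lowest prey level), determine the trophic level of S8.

S1 is a producer → level 1.
S14 eats S1 → level 2.
S8 eats S14 → level 3.
No prey of S8 is below level 2, so 3 is the minimum.

Trophic level 3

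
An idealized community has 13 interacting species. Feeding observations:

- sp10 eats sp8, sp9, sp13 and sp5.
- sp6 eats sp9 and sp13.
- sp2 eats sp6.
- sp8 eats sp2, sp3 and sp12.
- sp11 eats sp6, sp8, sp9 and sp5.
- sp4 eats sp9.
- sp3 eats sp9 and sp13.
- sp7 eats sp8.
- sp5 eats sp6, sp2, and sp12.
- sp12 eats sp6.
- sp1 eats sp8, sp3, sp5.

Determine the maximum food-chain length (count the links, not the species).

4 links

One longest chain: sp9 → sp6 → sp2 → sp8 → sp7.
It has 5 species and 4 links.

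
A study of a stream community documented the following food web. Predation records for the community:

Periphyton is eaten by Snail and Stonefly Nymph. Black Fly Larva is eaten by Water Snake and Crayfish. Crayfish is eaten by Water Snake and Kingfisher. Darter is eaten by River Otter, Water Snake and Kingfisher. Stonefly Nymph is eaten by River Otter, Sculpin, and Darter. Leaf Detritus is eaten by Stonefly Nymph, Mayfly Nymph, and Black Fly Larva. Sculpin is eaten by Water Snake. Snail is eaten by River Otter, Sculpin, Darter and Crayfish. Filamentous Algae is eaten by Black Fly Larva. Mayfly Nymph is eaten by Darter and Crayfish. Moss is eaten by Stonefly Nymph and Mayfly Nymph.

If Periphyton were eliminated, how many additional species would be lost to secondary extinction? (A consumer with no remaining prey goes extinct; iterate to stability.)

Remove Periphyton.
Round 1: Snail (all prey gone) → extinct.
No further losses. Total secondary extinctions: 1.

1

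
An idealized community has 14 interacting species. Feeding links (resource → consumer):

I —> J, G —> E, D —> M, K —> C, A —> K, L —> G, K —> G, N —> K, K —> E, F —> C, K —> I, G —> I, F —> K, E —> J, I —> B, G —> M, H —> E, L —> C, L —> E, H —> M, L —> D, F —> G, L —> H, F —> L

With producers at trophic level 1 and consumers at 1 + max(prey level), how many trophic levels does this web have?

Producers (level 1): N, A, F.
N → K → G → I → B gives B level 5.
No species has a prey at level 5, so no species reaches level 6.

5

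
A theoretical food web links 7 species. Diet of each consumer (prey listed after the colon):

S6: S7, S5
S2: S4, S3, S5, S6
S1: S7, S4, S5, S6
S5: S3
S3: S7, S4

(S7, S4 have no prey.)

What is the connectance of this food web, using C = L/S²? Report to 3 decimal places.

C = 0.265

The web has S = 7 species and L = 13 feeding links.
C = L / S² = 13 / 49 = 0.2653 ≈ 0.265.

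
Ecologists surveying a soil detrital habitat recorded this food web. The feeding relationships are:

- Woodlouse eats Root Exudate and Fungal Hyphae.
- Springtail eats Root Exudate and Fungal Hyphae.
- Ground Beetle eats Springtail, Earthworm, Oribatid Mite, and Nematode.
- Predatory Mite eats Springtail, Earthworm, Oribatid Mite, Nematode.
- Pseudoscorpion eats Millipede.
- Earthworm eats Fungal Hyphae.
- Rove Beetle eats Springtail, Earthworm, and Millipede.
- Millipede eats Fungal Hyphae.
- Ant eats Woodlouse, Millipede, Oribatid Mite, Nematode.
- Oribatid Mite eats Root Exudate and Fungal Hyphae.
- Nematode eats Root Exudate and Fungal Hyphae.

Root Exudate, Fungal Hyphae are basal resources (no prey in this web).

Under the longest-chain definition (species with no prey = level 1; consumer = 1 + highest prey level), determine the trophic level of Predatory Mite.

Trophic level 3

Root Exudate has no prey (basal) → level 1.
Springtail eats Root Exudate (level 1); other prey at levels: Fungal Hyphae 1 → level 2.
Predatory Mite eats Springtail (level 2); other prey at levels: Earthworm 2, Oribatid Mite 2, Nematode 2 → level 3.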